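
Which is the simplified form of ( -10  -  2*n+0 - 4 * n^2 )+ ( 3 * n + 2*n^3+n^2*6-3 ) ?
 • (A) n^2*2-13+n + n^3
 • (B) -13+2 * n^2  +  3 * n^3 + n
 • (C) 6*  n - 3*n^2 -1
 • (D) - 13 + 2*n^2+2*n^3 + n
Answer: D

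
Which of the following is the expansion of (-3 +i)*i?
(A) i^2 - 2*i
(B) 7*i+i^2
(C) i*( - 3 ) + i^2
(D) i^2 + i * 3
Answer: C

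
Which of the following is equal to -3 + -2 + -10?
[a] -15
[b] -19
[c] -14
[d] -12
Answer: a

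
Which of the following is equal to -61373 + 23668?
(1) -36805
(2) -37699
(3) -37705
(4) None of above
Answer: 3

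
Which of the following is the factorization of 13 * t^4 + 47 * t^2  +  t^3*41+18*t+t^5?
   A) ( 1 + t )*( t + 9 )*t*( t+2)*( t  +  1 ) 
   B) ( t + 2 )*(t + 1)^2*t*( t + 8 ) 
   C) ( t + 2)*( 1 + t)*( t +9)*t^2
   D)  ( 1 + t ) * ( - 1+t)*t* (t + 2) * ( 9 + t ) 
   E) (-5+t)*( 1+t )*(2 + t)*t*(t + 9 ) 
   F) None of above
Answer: A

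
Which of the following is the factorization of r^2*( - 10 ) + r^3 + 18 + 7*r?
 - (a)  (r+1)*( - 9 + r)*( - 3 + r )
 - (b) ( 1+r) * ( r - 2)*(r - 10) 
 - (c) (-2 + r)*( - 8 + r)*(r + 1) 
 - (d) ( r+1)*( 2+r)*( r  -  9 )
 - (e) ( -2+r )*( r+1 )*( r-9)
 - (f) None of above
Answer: e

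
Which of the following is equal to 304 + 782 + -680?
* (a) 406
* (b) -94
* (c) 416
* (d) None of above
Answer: a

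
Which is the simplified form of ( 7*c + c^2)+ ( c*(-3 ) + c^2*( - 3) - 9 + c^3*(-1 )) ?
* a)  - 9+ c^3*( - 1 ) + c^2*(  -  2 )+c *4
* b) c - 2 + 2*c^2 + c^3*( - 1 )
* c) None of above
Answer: a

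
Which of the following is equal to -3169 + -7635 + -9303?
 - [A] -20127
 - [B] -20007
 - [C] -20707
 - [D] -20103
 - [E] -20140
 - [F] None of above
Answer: F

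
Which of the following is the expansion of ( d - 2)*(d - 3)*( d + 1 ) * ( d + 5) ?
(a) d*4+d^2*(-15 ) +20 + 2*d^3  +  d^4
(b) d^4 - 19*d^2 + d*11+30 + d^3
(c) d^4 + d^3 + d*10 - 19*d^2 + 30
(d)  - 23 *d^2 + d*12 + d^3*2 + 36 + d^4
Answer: b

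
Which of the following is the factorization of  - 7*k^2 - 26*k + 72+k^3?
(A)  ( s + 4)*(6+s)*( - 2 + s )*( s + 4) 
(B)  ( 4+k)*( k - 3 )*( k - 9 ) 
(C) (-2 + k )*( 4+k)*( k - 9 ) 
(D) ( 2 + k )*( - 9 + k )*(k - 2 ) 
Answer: C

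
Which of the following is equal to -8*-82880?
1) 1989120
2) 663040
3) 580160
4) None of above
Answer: 2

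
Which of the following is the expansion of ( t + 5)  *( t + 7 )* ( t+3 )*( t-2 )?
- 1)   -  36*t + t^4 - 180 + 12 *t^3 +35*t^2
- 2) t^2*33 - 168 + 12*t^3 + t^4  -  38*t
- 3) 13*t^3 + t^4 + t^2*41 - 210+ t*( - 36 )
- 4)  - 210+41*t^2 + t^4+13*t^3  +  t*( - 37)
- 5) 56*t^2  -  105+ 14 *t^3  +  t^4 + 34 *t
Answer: 4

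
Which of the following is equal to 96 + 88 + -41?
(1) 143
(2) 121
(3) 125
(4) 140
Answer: 1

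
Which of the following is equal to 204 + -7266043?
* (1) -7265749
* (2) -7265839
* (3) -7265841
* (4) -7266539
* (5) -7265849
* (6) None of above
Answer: 2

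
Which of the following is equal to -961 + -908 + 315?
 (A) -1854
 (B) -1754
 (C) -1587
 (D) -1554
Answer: D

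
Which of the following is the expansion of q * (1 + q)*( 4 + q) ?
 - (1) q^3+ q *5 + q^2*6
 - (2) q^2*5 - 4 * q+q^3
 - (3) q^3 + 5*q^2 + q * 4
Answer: 3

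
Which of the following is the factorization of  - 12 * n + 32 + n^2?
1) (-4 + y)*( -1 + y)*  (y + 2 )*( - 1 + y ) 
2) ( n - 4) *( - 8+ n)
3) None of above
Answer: 2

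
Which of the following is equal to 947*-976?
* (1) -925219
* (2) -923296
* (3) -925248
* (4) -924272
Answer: 4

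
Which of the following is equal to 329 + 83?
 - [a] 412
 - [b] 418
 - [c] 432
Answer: a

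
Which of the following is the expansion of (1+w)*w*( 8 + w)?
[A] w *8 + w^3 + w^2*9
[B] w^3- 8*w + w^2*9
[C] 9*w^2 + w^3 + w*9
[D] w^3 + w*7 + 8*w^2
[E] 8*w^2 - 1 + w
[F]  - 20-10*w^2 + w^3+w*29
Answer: A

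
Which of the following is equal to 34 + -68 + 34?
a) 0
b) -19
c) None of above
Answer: a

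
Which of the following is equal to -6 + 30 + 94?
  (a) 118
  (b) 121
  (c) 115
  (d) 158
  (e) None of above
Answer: a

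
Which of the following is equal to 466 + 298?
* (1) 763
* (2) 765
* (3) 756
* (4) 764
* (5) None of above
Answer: 4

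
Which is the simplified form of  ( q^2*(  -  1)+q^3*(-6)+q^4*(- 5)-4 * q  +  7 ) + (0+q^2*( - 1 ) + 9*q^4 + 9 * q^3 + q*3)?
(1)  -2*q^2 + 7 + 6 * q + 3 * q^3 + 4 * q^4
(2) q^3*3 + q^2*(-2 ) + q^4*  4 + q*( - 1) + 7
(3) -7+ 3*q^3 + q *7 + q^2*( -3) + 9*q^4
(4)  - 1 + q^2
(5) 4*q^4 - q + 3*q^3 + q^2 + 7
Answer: 2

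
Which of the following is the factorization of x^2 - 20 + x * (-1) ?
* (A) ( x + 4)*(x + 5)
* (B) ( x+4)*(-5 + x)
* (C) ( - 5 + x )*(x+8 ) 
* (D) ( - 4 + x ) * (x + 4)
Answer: B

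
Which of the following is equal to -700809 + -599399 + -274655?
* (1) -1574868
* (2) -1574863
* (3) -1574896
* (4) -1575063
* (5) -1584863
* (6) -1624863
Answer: 2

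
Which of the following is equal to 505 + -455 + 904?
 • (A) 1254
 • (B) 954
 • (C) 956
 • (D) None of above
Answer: B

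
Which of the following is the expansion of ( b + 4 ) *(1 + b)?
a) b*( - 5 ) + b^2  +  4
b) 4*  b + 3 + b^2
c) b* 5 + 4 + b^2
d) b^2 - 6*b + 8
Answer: c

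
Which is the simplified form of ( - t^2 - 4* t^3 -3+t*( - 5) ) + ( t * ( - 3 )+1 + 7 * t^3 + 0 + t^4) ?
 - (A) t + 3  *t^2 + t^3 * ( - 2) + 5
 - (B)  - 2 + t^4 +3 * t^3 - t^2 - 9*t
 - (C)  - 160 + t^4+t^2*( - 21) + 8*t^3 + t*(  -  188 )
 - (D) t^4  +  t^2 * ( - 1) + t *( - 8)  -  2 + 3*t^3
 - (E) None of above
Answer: D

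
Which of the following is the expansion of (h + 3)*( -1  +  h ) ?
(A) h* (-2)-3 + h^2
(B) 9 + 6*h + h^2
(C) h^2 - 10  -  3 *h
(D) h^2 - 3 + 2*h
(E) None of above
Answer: D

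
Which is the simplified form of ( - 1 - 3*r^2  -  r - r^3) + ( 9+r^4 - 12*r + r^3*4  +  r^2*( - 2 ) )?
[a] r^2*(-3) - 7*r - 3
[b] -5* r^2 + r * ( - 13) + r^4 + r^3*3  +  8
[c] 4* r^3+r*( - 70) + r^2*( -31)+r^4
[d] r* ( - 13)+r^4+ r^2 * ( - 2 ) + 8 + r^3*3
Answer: b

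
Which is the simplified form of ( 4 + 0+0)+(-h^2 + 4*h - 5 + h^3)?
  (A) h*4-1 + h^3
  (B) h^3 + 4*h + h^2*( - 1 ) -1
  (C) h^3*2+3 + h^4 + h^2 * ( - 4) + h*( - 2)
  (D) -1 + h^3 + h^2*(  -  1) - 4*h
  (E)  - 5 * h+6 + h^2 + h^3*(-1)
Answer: B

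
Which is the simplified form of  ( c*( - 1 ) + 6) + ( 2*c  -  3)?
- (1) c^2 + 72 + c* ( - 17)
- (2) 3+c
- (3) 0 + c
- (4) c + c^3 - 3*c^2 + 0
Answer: 2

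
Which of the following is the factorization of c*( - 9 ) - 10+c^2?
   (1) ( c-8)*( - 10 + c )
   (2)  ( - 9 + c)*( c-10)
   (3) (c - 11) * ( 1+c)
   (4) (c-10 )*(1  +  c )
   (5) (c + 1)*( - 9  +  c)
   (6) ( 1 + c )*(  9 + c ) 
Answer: 4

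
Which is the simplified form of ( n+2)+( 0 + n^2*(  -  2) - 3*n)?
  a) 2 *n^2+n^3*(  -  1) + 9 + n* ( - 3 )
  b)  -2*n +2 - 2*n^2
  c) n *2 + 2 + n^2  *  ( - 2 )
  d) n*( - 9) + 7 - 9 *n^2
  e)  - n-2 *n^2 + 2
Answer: b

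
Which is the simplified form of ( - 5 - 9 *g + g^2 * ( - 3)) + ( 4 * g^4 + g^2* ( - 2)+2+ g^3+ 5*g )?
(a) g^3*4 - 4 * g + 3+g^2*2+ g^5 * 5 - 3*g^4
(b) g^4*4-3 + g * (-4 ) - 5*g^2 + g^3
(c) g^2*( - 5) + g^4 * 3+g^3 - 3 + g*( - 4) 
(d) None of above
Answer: b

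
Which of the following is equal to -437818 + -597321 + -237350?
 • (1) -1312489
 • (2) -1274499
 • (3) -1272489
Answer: 3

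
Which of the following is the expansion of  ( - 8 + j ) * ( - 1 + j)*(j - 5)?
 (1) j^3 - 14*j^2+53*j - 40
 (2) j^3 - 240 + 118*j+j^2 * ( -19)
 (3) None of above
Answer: 1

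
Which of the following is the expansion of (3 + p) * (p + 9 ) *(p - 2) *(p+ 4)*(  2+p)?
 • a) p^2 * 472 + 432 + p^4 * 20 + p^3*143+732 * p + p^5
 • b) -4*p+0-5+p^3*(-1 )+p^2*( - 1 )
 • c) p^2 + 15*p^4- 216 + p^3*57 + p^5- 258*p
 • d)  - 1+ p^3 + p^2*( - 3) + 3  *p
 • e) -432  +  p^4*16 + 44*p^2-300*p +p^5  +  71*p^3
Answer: e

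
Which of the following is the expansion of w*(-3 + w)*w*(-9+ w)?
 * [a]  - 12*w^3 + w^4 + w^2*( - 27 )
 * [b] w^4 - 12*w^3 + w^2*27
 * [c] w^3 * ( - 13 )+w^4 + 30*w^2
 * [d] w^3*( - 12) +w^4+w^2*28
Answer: b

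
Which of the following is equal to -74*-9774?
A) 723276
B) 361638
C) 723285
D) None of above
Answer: A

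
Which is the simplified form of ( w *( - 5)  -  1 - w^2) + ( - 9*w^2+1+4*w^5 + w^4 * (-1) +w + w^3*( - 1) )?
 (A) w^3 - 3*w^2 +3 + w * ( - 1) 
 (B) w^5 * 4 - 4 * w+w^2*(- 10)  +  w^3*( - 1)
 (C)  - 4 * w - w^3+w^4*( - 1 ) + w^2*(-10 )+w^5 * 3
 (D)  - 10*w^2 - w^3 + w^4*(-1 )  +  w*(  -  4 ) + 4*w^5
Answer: D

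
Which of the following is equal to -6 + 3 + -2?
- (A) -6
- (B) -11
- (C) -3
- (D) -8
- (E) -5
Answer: E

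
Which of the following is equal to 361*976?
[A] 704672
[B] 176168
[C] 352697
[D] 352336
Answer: D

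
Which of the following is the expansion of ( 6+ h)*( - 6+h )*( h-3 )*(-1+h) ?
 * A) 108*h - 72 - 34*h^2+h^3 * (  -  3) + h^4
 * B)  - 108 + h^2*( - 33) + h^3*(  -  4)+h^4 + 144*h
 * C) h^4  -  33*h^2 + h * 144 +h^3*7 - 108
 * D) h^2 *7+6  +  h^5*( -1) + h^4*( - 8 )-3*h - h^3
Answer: B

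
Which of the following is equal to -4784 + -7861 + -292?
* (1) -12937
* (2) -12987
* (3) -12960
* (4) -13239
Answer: 1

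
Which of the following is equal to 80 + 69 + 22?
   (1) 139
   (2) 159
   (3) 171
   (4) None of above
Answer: 3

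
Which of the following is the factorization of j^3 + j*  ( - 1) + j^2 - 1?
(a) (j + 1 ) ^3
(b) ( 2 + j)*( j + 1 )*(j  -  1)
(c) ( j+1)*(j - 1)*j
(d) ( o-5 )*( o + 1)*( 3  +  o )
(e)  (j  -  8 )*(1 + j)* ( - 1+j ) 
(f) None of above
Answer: f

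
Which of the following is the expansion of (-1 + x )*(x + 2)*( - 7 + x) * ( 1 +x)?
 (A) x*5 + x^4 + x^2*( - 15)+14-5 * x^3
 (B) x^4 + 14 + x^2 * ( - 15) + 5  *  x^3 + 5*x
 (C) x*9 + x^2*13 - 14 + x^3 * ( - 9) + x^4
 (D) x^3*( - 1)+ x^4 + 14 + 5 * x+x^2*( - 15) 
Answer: A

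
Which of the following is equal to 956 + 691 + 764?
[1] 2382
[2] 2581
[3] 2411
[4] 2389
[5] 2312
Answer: 3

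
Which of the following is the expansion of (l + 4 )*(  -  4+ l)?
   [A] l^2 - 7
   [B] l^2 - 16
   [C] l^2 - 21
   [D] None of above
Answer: B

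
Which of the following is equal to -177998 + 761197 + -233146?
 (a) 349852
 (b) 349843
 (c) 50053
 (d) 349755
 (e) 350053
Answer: e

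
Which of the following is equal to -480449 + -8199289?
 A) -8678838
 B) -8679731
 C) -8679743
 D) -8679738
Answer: D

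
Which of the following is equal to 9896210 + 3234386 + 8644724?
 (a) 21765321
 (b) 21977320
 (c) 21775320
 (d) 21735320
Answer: c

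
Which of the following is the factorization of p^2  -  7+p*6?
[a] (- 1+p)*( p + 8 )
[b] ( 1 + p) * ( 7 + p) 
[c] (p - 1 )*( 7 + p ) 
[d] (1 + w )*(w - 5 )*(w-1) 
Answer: c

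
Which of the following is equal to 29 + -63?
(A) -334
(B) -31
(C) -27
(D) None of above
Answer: D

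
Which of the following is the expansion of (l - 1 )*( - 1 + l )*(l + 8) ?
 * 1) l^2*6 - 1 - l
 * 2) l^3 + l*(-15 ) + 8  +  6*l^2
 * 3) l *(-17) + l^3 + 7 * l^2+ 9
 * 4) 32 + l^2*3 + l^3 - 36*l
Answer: 2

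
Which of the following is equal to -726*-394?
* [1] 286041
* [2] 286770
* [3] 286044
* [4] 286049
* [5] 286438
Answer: 3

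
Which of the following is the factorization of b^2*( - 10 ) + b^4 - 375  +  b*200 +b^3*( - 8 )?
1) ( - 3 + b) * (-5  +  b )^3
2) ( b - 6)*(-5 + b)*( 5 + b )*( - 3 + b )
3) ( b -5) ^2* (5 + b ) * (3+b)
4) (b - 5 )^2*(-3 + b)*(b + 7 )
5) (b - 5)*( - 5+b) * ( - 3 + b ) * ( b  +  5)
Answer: 5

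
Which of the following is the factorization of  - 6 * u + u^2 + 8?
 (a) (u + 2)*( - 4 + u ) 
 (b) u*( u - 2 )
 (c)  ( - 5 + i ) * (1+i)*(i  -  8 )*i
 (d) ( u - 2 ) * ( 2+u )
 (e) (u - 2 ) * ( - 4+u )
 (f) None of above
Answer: e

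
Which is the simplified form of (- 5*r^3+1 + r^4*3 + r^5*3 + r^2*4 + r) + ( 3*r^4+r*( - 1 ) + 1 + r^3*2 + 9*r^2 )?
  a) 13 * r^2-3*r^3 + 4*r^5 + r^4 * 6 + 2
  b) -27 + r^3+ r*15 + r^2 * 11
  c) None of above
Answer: c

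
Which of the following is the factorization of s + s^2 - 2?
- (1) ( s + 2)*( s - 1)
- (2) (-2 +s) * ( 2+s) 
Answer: 1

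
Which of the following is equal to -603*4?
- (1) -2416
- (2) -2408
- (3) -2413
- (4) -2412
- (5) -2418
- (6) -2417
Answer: 4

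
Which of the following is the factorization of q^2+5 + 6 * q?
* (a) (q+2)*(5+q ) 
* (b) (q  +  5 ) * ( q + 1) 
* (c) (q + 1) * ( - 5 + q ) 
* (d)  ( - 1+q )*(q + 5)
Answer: b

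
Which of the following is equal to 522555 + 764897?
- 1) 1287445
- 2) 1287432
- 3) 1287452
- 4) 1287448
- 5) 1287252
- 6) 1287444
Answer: 3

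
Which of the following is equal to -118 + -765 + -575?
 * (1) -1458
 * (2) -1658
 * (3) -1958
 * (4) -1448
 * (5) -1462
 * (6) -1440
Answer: 1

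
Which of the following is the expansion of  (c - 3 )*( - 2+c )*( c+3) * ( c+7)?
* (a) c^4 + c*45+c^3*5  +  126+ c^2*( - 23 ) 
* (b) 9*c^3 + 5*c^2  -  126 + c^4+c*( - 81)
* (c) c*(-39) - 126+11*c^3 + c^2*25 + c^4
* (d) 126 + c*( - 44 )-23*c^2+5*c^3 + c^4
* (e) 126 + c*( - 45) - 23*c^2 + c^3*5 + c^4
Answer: e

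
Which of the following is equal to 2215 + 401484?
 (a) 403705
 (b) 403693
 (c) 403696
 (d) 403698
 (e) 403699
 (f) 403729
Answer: e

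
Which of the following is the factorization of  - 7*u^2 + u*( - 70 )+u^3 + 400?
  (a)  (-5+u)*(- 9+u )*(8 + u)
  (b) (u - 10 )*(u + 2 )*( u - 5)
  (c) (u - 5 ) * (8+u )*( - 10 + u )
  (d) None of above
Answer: c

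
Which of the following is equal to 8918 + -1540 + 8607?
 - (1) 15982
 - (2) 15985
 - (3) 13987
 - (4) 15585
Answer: 2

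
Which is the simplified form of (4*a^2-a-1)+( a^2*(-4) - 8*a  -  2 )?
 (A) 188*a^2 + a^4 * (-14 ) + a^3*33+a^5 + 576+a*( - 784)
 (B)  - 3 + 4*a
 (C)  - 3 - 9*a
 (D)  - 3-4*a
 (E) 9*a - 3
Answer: C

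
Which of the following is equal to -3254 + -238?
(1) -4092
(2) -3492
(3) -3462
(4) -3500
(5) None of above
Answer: 2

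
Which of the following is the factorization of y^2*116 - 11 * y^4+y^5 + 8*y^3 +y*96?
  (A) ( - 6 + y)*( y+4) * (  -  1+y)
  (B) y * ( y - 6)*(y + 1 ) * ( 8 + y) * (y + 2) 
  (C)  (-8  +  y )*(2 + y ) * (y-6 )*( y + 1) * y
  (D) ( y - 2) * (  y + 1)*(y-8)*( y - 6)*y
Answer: C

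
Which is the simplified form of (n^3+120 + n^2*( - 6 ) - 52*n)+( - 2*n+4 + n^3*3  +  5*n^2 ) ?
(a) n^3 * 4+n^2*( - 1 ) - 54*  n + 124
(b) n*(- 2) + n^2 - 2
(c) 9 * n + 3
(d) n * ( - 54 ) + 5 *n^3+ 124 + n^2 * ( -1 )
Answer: a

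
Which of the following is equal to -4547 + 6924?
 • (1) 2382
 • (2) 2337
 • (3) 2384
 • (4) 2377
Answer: 4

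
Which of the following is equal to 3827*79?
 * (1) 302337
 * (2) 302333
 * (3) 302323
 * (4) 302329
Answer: 2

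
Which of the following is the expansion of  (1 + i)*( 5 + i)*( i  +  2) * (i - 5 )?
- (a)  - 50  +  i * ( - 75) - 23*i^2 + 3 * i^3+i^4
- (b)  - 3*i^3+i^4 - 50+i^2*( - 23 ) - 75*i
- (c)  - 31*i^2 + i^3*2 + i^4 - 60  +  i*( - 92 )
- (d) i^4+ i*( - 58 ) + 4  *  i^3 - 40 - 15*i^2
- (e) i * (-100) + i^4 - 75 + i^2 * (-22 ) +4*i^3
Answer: a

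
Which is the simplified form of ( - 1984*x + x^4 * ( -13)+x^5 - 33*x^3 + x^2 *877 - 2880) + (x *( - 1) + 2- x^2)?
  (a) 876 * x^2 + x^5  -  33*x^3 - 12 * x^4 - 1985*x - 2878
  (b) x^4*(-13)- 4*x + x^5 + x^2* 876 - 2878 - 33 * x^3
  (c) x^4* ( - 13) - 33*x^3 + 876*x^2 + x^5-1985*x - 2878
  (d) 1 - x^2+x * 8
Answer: c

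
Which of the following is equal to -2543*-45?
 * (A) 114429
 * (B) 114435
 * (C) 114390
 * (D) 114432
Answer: B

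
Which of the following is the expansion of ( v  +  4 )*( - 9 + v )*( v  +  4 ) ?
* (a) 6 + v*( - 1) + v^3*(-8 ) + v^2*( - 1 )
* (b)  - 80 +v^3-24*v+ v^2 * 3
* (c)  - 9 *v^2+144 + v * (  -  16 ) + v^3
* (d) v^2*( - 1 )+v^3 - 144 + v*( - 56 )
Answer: d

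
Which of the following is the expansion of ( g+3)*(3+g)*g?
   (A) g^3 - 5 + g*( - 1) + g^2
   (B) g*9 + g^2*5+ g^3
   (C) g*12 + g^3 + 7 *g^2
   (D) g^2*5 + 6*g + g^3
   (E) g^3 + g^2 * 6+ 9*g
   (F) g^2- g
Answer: E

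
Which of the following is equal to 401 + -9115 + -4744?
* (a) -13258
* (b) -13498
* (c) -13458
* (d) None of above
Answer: c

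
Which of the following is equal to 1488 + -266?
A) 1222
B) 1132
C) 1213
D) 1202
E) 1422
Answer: A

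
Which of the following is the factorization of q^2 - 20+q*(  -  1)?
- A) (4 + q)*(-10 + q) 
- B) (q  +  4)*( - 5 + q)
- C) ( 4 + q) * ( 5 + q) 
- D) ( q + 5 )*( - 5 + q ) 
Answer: B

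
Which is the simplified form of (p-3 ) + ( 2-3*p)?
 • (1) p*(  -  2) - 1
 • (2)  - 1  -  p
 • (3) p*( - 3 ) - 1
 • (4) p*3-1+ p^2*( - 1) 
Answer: 1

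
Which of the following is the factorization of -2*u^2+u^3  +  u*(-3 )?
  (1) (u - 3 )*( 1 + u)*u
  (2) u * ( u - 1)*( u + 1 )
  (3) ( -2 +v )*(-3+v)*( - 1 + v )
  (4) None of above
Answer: 1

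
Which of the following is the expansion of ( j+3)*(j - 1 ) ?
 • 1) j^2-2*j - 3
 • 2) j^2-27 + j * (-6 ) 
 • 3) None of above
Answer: 3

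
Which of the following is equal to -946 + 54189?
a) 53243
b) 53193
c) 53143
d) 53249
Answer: a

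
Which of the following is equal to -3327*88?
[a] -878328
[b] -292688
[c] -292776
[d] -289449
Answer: c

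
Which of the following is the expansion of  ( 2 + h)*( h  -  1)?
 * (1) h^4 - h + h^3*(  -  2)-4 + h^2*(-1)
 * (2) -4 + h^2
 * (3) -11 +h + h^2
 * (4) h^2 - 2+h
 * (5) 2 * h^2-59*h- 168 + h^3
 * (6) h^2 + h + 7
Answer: 4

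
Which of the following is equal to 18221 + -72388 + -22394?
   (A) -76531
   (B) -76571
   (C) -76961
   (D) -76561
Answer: D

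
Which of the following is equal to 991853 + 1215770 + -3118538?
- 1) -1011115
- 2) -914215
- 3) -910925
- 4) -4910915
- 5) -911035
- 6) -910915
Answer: 6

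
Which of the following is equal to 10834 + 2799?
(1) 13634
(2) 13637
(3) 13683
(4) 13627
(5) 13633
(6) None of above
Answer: 5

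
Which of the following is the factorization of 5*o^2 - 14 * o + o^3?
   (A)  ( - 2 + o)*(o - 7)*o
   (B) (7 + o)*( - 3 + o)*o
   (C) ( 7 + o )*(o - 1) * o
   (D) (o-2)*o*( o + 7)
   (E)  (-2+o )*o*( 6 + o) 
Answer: D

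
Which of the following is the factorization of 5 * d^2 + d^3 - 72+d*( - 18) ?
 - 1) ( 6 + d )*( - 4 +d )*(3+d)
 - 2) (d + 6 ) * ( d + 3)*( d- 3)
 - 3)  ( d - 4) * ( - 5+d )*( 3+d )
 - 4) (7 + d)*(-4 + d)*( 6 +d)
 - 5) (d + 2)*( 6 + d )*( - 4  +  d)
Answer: 1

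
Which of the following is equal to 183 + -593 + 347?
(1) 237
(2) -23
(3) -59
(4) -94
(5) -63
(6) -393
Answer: 5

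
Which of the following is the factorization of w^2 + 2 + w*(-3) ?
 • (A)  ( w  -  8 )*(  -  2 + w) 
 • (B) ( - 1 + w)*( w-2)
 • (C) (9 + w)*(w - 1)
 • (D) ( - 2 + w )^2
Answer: B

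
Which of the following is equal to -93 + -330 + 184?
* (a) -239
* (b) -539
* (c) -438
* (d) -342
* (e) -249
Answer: a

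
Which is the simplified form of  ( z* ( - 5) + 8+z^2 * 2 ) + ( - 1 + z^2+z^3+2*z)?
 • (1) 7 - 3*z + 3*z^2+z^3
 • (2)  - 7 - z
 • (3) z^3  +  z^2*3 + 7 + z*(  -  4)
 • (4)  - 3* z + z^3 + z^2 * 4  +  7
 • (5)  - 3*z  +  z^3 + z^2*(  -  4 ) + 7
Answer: 1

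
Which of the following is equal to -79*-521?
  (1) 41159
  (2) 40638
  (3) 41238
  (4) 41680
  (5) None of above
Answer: 1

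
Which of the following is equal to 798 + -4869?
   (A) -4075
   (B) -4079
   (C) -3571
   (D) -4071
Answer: D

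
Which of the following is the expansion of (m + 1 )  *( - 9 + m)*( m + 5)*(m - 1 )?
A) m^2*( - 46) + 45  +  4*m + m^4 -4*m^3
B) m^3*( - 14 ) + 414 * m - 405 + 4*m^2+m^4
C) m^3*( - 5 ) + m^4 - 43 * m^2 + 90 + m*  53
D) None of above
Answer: A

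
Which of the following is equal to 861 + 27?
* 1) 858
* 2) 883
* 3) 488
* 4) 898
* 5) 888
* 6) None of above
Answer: 5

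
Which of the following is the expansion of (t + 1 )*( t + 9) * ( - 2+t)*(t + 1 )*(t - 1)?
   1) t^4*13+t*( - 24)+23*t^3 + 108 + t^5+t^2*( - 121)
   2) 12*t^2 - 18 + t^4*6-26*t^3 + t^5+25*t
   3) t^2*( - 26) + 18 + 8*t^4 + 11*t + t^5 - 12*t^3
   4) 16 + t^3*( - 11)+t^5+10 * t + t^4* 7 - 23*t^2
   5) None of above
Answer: 3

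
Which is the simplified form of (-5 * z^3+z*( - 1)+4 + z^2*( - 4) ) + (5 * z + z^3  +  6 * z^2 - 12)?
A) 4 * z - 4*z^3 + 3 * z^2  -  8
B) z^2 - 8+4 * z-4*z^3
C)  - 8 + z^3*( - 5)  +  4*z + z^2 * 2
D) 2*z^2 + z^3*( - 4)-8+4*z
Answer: D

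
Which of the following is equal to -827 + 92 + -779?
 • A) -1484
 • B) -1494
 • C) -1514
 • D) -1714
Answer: C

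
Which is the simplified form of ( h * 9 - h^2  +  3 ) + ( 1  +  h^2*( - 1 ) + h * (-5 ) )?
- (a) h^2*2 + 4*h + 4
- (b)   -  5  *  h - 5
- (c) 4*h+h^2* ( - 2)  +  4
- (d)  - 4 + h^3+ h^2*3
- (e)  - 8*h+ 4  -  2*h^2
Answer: c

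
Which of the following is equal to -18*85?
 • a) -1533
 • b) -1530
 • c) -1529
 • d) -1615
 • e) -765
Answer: b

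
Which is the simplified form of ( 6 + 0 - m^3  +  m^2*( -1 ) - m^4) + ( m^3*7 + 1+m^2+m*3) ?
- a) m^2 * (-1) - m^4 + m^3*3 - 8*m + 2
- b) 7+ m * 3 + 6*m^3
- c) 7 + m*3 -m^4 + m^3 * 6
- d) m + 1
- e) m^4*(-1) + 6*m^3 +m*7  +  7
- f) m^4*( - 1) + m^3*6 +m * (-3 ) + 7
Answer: c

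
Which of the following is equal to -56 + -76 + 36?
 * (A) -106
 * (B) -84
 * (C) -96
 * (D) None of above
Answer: C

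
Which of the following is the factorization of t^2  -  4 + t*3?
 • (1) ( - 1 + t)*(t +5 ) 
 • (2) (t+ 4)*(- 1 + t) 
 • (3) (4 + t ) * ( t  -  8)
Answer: 2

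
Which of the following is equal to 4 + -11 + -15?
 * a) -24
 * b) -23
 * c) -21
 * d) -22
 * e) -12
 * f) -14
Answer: d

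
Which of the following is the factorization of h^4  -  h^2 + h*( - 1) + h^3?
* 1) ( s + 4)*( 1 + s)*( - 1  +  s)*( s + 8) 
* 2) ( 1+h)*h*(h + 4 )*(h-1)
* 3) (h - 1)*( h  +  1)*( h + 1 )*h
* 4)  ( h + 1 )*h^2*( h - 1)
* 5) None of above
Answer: 3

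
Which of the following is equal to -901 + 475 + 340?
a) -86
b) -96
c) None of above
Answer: a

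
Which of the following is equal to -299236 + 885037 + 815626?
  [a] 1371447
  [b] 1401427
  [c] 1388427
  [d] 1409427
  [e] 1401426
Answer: b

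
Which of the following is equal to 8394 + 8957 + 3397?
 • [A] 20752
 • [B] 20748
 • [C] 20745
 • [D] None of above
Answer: B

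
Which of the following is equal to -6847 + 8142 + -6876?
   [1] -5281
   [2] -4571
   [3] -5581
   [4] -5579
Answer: 3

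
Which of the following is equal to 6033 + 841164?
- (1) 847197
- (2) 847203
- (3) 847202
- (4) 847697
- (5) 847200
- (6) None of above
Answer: 1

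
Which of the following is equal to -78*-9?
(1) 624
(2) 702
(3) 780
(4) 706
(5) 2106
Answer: 2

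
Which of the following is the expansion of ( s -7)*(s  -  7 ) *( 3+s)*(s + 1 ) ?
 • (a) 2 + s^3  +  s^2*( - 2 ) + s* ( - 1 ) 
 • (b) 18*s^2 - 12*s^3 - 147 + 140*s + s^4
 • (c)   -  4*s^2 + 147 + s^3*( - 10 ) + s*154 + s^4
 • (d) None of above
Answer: c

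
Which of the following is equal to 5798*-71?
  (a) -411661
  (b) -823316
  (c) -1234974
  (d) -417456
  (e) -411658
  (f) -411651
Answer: e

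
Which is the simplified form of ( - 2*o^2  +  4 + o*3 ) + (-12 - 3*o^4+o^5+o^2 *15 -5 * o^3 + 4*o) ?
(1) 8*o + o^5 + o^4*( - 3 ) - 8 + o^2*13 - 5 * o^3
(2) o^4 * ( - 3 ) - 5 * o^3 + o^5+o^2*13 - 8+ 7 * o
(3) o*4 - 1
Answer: 2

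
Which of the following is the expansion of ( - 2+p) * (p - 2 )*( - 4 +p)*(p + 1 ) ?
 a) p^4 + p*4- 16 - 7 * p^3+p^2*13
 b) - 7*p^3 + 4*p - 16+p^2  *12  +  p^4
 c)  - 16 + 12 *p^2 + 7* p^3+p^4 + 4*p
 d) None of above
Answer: b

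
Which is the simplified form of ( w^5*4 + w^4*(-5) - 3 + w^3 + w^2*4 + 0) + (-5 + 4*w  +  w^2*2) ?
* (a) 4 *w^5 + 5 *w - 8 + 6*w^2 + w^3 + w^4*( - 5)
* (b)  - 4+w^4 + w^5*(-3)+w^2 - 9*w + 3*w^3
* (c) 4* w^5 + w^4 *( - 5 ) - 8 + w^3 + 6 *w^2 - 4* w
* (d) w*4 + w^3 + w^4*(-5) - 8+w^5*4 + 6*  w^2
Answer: d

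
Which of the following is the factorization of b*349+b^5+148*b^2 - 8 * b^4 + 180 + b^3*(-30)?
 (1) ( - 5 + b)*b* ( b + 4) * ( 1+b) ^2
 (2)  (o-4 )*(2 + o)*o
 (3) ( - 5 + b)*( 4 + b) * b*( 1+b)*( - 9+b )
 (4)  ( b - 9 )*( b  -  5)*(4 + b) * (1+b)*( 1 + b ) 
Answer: 4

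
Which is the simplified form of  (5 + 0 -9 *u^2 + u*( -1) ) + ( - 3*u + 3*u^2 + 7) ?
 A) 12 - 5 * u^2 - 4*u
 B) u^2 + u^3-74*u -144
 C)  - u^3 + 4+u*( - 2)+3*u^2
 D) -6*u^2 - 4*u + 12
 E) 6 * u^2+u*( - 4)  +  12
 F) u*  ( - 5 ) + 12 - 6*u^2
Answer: D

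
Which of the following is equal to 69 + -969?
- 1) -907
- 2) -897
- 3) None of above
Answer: 3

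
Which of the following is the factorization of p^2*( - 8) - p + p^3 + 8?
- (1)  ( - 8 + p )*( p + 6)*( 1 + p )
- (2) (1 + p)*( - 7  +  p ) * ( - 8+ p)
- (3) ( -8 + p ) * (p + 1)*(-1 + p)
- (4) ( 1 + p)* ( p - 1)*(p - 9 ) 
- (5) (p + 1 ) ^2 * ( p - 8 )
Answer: 3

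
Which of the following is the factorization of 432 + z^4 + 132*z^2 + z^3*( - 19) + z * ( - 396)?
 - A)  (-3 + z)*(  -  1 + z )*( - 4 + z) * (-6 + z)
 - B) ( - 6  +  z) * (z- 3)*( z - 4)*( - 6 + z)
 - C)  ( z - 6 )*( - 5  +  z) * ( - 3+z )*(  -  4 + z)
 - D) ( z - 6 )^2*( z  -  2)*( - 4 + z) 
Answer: B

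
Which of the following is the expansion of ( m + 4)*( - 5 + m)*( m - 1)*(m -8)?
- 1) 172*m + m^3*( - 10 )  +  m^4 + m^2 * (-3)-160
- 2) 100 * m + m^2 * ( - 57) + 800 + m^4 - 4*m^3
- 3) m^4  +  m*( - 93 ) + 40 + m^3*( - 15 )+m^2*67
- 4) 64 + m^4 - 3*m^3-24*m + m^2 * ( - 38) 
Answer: 1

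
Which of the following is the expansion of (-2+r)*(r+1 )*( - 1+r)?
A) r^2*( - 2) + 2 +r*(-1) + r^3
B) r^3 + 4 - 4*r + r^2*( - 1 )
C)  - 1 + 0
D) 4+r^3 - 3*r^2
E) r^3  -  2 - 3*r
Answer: A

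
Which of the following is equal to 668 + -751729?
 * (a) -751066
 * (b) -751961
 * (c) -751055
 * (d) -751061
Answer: d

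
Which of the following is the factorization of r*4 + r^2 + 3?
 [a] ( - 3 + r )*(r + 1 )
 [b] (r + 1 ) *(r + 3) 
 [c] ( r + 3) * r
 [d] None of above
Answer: b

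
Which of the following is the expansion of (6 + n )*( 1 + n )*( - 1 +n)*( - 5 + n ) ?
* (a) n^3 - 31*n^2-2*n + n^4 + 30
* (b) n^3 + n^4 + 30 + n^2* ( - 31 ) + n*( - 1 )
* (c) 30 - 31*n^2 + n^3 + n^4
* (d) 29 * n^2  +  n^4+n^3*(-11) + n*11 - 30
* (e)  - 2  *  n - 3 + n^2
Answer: b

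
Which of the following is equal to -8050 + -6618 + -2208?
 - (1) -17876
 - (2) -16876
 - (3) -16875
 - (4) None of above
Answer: 2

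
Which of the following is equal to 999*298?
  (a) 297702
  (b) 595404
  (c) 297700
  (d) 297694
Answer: a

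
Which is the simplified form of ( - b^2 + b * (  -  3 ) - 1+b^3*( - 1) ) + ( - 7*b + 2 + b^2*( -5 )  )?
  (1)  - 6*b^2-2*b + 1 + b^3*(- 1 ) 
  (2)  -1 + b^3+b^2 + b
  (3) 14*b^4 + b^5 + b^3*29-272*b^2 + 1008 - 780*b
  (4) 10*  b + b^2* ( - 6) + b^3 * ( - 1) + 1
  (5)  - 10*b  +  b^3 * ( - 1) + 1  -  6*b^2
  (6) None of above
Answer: 5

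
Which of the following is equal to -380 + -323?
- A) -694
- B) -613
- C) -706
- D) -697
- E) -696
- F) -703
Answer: F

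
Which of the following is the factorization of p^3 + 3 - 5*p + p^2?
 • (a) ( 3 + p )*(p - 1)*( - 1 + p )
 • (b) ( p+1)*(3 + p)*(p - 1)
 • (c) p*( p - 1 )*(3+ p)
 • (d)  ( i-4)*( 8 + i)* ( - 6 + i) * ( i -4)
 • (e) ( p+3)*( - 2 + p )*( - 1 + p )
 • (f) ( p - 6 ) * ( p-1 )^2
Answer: a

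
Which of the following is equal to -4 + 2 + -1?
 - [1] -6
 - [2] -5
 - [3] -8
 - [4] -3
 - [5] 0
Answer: 4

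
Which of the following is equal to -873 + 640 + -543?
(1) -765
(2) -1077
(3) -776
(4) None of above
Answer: 3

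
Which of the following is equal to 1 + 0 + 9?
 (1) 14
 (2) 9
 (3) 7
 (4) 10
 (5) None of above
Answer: 4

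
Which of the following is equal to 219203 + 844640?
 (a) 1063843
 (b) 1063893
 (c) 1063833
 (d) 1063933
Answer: a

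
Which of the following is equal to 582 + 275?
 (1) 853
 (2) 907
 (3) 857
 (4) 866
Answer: 3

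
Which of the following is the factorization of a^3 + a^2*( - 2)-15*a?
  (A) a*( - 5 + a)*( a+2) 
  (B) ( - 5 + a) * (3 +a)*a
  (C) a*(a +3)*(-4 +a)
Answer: B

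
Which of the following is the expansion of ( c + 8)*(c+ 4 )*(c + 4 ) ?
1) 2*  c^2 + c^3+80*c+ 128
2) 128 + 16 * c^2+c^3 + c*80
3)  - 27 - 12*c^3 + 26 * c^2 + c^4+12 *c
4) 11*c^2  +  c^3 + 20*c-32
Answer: 2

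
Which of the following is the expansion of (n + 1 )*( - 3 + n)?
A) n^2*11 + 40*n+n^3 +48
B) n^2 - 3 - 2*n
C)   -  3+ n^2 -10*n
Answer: B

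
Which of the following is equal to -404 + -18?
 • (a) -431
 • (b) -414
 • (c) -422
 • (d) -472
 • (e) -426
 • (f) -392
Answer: c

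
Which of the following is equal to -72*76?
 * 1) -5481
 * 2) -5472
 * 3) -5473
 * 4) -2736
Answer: 2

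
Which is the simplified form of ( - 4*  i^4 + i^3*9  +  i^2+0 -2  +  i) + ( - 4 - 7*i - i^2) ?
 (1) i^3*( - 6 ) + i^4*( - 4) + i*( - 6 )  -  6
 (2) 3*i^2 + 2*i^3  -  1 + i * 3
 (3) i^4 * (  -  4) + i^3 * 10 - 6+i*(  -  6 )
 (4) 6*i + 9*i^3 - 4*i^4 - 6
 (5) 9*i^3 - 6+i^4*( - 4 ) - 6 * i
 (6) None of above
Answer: 5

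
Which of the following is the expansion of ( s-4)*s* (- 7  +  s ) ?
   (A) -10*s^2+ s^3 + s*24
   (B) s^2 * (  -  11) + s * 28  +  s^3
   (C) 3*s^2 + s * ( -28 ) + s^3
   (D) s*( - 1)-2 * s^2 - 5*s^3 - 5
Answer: B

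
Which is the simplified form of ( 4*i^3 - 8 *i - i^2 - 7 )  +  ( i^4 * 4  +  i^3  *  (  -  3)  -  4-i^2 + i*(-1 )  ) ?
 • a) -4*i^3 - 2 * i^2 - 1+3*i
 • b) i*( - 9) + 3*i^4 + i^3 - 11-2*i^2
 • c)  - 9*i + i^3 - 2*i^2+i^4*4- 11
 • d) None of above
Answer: c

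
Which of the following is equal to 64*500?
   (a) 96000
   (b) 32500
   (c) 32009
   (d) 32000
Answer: d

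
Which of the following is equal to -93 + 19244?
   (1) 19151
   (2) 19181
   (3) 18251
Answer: 1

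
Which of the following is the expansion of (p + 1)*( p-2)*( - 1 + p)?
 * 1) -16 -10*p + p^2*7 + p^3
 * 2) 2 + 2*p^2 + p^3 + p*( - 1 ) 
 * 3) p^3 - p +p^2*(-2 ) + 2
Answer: 3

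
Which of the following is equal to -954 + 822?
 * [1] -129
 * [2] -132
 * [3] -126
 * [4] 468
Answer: 2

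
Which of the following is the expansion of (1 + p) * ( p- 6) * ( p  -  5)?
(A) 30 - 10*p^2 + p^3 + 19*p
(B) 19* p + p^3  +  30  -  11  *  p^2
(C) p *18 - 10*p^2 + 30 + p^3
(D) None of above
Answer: A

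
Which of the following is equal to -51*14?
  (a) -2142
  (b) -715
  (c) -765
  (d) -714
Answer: d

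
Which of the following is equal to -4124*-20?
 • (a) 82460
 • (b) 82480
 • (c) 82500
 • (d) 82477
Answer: b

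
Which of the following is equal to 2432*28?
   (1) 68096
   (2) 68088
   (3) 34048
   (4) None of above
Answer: 1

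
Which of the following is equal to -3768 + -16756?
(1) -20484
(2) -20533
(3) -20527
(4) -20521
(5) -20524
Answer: 5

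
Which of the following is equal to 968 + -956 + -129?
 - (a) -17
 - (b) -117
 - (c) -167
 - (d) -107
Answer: b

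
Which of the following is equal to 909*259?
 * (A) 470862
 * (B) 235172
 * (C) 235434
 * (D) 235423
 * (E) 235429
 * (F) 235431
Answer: F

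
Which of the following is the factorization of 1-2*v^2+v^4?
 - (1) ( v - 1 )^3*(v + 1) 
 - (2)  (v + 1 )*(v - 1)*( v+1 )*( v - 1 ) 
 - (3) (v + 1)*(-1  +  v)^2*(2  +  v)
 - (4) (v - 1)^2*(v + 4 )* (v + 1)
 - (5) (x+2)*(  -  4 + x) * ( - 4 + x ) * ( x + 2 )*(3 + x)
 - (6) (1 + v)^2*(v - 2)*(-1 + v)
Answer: 2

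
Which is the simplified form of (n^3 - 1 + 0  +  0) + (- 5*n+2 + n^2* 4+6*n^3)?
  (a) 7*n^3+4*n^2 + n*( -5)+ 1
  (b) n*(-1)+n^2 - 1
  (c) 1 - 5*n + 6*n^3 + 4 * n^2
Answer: a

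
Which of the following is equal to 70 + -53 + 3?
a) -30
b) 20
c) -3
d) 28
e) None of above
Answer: b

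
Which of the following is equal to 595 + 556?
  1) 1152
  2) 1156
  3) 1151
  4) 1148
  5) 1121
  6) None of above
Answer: 3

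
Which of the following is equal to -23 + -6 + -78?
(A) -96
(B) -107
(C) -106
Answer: B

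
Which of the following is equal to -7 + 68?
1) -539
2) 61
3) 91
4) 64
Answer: 2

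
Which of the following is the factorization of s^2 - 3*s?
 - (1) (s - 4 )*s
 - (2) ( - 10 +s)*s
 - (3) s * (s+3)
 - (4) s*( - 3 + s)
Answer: 4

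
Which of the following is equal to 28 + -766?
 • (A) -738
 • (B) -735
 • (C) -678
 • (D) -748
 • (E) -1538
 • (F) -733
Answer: A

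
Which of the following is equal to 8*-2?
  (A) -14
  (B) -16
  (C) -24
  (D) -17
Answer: B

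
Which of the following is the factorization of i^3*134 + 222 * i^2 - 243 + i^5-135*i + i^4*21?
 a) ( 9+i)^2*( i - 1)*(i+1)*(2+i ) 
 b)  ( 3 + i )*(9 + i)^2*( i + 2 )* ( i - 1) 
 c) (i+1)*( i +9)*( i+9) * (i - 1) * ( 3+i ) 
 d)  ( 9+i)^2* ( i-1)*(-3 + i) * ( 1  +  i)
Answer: c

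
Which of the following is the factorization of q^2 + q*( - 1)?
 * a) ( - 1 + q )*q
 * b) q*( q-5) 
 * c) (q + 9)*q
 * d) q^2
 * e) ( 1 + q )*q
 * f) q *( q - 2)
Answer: a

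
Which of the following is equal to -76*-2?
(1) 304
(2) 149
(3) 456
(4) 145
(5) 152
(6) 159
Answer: 5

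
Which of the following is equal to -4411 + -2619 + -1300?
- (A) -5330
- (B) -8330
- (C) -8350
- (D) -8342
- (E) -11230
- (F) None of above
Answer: B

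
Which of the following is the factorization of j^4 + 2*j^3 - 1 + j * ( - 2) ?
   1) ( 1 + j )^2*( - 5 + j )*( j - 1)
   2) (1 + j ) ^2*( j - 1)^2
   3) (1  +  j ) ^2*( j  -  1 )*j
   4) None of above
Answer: 4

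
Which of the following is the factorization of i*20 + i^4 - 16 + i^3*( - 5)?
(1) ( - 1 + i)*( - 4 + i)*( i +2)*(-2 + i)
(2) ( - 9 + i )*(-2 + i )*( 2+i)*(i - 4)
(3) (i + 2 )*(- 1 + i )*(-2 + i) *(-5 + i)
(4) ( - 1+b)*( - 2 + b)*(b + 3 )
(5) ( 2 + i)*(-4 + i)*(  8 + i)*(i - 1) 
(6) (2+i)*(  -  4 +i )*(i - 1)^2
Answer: 1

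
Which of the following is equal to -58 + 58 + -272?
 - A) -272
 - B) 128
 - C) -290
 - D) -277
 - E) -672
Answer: A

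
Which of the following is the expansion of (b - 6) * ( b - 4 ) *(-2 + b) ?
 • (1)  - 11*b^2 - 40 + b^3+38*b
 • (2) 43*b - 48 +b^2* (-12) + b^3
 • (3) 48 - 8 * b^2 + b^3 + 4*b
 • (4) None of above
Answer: 4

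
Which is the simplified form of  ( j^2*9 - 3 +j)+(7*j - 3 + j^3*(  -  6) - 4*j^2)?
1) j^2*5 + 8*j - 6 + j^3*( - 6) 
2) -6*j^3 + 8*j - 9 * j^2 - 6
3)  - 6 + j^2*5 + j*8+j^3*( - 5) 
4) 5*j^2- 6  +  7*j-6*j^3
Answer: 1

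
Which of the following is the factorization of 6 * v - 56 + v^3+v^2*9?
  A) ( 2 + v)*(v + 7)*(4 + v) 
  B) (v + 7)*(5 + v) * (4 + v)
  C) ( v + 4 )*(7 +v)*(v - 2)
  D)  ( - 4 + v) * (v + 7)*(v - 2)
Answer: C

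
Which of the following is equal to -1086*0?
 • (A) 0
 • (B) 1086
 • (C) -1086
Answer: A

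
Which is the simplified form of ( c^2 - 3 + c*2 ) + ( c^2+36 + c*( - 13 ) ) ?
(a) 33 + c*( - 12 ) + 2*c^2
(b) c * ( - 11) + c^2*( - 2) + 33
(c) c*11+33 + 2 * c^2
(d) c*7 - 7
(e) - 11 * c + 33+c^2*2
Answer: e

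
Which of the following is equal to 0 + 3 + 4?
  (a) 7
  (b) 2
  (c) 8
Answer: a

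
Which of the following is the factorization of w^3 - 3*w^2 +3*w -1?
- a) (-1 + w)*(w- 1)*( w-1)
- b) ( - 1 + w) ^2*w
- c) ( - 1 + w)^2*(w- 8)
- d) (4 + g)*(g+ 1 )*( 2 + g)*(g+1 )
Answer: a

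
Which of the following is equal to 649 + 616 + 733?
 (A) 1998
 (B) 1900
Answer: A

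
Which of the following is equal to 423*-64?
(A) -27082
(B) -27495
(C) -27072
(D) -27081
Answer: C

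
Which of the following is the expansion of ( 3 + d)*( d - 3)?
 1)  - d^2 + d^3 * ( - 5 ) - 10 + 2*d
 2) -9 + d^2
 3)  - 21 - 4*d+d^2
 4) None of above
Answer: 2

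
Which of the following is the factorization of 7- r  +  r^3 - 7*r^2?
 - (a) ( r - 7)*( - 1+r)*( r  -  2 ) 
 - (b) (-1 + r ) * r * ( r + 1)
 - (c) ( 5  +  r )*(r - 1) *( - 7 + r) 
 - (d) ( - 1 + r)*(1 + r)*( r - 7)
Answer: d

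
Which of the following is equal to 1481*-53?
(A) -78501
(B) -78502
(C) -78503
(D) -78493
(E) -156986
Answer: D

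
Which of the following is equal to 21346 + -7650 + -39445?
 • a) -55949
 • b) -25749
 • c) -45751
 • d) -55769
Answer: b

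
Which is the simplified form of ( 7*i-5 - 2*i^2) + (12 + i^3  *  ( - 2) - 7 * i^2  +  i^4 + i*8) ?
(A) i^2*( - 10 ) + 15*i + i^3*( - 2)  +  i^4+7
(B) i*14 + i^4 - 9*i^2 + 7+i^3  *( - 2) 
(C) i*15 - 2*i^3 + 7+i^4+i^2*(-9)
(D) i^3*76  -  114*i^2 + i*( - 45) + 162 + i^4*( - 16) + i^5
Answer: C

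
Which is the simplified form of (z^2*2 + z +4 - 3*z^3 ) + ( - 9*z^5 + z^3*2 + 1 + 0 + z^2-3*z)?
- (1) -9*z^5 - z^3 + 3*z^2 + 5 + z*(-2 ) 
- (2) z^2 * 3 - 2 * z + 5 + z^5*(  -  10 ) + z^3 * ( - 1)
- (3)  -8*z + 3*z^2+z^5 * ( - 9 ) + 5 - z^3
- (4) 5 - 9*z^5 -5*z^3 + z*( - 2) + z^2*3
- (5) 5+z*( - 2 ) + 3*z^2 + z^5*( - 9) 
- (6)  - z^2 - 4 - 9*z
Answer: 1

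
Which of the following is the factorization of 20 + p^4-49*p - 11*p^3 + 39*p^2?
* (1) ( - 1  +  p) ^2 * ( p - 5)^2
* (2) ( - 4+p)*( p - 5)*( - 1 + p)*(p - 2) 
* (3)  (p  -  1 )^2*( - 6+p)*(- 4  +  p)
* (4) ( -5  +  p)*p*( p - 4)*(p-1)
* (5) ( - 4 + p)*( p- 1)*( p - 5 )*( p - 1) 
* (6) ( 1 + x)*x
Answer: 5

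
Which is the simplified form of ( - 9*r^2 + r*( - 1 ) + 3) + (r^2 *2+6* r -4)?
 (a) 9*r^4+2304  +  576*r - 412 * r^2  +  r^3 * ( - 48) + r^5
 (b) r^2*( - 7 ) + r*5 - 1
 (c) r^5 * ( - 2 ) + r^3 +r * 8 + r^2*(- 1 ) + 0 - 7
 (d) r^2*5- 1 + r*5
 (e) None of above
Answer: b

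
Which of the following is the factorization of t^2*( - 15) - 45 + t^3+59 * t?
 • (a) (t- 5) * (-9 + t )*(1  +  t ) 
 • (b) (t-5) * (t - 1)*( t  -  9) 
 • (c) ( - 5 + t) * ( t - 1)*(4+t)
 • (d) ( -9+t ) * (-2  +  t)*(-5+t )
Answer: b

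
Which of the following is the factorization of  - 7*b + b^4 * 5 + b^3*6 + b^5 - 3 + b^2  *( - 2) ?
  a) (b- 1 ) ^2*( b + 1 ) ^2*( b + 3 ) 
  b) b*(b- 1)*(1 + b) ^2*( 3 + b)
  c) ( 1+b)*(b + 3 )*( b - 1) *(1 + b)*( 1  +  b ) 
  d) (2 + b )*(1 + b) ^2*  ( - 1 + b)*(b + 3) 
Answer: c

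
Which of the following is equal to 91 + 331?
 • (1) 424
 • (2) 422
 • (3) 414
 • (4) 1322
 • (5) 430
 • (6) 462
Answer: 2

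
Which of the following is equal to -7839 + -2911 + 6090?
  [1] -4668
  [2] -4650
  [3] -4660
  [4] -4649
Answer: 3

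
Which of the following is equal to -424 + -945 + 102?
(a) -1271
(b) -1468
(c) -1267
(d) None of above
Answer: c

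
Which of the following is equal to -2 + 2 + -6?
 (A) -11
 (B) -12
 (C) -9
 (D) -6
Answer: D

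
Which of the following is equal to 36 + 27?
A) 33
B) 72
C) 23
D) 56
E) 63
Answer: E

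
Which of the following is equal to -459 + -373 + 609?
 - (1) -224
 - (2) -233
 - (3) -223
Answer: 3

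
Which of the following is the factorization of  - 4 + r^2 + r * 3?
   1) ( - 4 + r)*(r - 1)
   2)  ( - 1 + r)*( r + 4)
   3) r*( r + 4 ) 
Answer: 2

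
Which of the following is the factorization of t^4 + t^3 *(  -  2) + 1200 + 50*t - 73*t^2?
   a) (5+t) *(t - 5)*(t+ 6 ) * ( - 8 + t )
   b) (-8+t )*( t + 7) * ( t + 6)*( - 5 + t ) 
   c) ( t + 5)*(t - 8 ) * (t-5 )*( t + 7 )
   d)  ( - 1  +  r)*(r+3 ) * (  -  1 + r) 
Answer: a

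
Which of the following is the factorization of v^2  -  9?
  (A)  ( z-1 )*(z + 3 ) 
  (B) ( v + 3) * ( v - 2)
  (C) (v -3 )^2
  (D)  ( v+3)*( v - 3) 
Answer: D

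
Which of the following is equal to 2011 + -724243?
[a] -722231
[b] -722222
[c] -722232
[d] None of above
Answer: c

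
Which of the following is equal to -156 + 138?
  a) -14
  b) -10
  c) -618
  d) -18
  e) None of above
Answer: d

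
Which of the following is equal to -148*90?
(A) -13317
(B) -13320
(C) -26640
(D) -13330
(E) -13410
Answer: B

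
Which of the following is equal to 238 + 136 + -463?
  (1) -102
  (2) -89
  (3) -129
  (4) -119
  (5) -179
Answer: 2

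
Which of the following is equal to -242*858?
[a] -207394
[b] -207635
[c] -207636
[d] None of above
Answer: c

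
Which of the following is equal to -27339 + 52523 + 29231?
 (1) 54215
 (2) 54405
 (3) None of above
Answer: 3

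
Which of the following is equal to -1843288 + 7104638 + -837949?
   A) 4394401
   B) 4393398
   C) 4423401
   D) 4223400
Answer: C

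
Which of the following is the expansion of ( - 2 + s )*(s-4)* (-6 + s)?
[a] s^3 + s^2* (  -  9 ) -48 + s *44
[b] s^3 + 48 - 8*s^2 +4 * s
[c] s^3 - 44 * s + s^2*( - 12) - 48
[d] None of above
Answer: d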